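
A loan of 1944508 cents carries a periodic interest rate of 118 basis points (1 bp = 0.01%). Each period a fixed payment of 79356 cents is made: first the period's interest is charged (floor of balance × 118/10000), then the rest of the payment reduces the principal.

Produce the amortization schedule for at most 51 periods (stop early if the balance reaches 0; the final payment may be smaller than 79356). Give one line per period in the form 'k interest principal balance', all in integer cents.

1 22945 56411 1888097
2 22279 57077 1831020
3 21606 57750 1773270
4 20924 58432 1714838
5 20235 59121 1655717
6 19537 59819 1595898
7 18831 60525 1535373
8 18117 61239 1474134
9 17394 61962 1412172
10 16663 62693 1349479
11 15923 63433 1286046
12 15175 64181 1221865
13 14418 64938 1156927
14 13651 65705 1091222
15 12876 66480 1024742
16 12091 67265 957477
17 11298 68058 889419
18 10495 68861 820558
19 9682 69674 750884
20 8860 70496 680388
21 8028 71328 609060
22 7186 72170 536890
23 6335 73021 463869
24 5473 73883 389986
25 4601 74755 315231
26 3719 75637 239594
27 2827 76529 163065
28 1924 77432 85633
29 1010 78346 7287
30 85 7287 0

1. interest=⌊1944508·118/10000⌋=22945; principal=79356-22945=56411; balance=1944508-56411=1888097
2. interest=⌊1888097·118/10000⌋=22279; principal=79356-22279=57077; balance=1888097-57077=1831020
3. interest=⌊1831020·118/10000⌋=21606; principal=79356-21606=57750; balance=1831020-57750=1773270
4. interest=⌊1773270·118/10000⌋=20924; principal=79356-20924=58432; balance=1773270-58432=1714838
5. interest=⌊1714838·118/10000⌋=20235; principal=79356-20235=59121; balance=1714838-59121=1655717
6. interest=⌊1655717·118/10000⌋=19537; principal=79356-19537=59819; balance=1655717-59819=1595898
7. interest=⌊1595898·118/10000⌋=18831; principal=79356-18831=60525; balance=1595898-60525=1535373
8. interest=⌊1535373·118/10000⌋=18117; principal=79356-18117=61239; balance=1535373-61239=1474134
9. interest=⌊1474134·118/10000⌋=17394; principal=79356-17394=61962; balance=1474134-61962=1412172
10. interest=⌊1412172·118/10000⌋=16663; principal=79356-16663=62693; balance=1412172-62693=1349479
11. interest=⌊1349479·118/10000⌋=15923; principal=79356-15923=63433; balance=1349479-63433=1286046
12. interest=⌊1286046·118/10000⌋=15175; principal=79356-15175=64181; balance=1286046-64181=1221865
13. interest=⌊1221865·118/10000⌋=14418; principal=79356-14418=64938; balance=1221865-64938=1156927
14. interest=⌊1156927·118/10000⌋=13651; principal=79356-13651=65705; balance=1156927-65705=1091222
15. interest=⌊1091222·118/10000⌋=12876; principal=79356-12876=66480; balance=1091222-66480=1024742
16. interest=⌊1024742·118/10000⌋=12091; principal=79356-12091=67265; balance=1024742-67265=957477
17. interest=⌊957477·118/10000⌋=11298; principal=79356-11298=68058; balance=957477-68058=889419
18. interest=⌊889419·118/10000⌋=10495; principal=79356-10495=68861; balance=889419-68861=820558
19. interest=⌊820558·118/10000⌋=9682; principal=79356-9682=69674; balance=820558-69674=750884
20. interest=⌊750884·118/10000⌋=8860; principal=79356-8860=70496; balance=750884-70496=680388
21. interest=⌊680388·118/10000⌋=8028; principal=79356-8028=71328; balance=680388-71328=609060
22. interest=⌊609060·118/10000⌋=7186; principal=79356-7186=72170; balance=609060-72170=536890
23. interest=⌊536890·118/10000⌋=6335; principal=79356-6335=73021; balance=536890-73021=463869
24. interest=⌊463869·118/10000⌋=5473; principal=79356-5473=73883; balance=463869-73883=389986
25. interest=⌊389986·118/10000⌋=4601; principal=79356-4601=74755; balance=389986-74755=315231
26. interest=⌊315231·118/10000⌋=3719; principal=79356-3719=75637; balance=315231-75637=239594
27. interest=⌊239594·118/10000⌋=2827; principal=79356-2827=76529; balance=239594-76529=163065
28. interest=⌊163065·118/10000⌋=1924; principal=79356-1924=77432; balance=163065-77432=85633
29. interest=⌊85633·118/10000⌋=1010; principal=79356-1010=78346; balance=85633-78346=7287
30. interest=⌊7287·118/10000⌋=85; principal=min(79356-85,7287)=7287; balance=7287-7287=0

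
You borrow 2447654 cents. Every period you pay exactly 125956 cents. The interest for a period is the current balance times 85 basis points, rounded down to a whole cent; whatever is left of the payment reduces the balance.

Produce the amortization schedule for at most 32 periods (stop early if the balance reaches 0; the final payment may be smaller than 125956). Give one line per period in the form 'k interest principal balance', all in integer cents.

1. interest=⌊2447654·85/10000⌋=20805; principal=125956-20805=105151; balance=2447654-105151=2342503
2. interest=⌊2342503·85/10000⌋=19911; principal=125956-19911=106045; balance=2342503-106045=2236458
3. interest=⌊2236458·85/10000⌋=19009; principal=125956-19009=106947; balance=2236458-106947=2129511
4. interest=⌊2129511·85/10000⌋=18100; principal=125956-18100=107856; balance=2129511-107856=2021655
5. interest=⌊2021655·85/10000⌋=17184; principal=125956-17184=108772; balance=2021655-108772=1912883
6. interest=⌊1912883·85/10000⌋=16259; principal=125956-16259=109697; balance=1912883-109697=1803186
7. interest=⌊1803186·85/10000⌋=15327; principal=125956-15327=110629; balance=1803186-110629=1692557
8. interest=⌊1692557·85/10000⌋=14386; principal=125956-14386=111570; balance=1692557-111570=1580987
9. interest=⌊1580987·85/10000⌋=13438; principal=125956-13438=112518; balance=1580987-112518=1468469
10. interest=⌊1468469·85/10000⌋=12481; principal=125956-12481=113475; balance=1468469-113475=1354994
11. interest=⌊1354994·85/10000⌋=11517; principal=125956-11517=114439; balance=1354994-114439=1240555
12. interest=⌊1240555·85/10000⌋=10544; principal=125956-10544=115412; balance=1240555-115412=1125143
13. interest=⌊1125143·85/10000⌋=9563; principal=125956-9563=116393; balance=1125143-116393=1008750
14. interest=⌊1008750·85/10000⌋=8574; principal=125956-8574=117382; balance=1008750-117382=891368
15. interest=⌊891368·85/10000⌋=7576; principal=125956-7576=118380; balance=891368-118380=772988
16. interest=⌊772988·85/10000⌋=6570; principal=125956-6570=119386; balance=772988-119386=653602
17. interest=⌊653602·85/10000⌋=5555; principal=125956-5555=120401; balance=653602-120401=533201
18. interest=⌊533201·85/10000⌋=4532; principal=125956-4532=121424; balance=533201-121424=411777
19. interest=⌊411777·85/10000⌋=3500; principal=125956-3500=122456; balance=411777-122456=289321
20. interest=⌊289321·85/10000⌋=2459; principal=125956-2459=123497; balance=289321-123497=165824
21. interest=⌊165824·85/10000⌋=1409; principal=125956-1409=124547; balance=165824-124547=41277
22. interest=⌊41277·85/10000⌋=350; principal=min(125956-350,41277)=41277; balance=41277-41277=0

1 20805 105151 2342503
2 19911 106045 2236458
3 19009 106947 2129511
4 18100 107856 2021655
5 17184 108772 1912883
6 16259 109697 1803186
7 15327 110629 1692557
8 14386 111570 1580987
9 13438 112518 1468469
10 12481 113475 1354994
11 11517 114439 1240555
12 10544 115412 1125143
13 9563 116393 1008750
14 8574 117382 891368
15 7576 118380 772988
16 6570 119386 653602
17 5555 120401 533201
18 4532 121424 411777
19 3500 122456 289321
20 2459 123497 165824
21 1409 124547 41277
22 350 41277 0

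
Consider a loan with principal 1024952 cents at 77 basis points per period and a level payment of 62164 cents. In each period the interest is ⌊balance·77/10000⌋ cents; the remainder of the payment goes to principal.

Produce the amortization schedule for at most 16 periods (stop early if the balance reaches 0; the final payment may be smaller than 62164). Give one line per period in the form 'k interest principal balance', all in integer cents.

1 7892 54272 970680
2 7474 54690 915990
3 7053 55111 860879
4 6628 55536 805343
5 6201 55963 749380
6 5770 56394 692986
7 5335 56829 636157
8 4898 57266 578891
9 4457 57707 521184
10 4013 58151 463033
11 3565 58599 404434
12 3114 59050 345384
13 2659 59505 285879
14 2201 59963 225916
15 1739 60425 165491
16 1274 60890 104601

1. interest=⌊1024952·77/10000⌋=7892; principal=62164-7892=54272; balance=1024952-54272=970680
2. interest=⌊970680·77/10000⌋=7474; principal=62164-7474=54690; balance=970680-54690=915990
3. interest=⌊915990·77/10000⌋=7053; principal=62164-7053=55111; balance=915990-55111=860879
4. interest=⌊860879·77/10000⌋=6628; principal=62164-6628=55536; balance=860879-55536=805343
5. interest=⌊805343·77/10000⌋=6201; principal=62164-6201=55963; balance=805343-55963=749380
6. interest=⌊749380·77/10000⌋=5770; principal=62164-5770=56394; balance=749380-56394=692986
7. interest=⌊692986·77/10000⌋=5335; principal=62164-5335=56829; balance=692986-56829=636157
8. interest=⌊636157·77/10000⌋=4898; principal=62164-4898=57266; balance=636157-57266=578891
9. interest=⌊578891·77/10000⌋=4457; principal=62164-4457=57707; balance=578891-57707=521184
10. interest=⌊521184·77/10000⌋=4013; principal=62164-4013=58151; balance=521184-58151=463033
11. interest=⌊463033·77/10000⌋=3565; principal=62164-3565=58599; balance=463033-58599=404434
12. interest=⌊404434·77/10000⌋=3114; principal=62164-3114=59050; balance=404434-59050=345384
13. interest=⌊345384·77/10000⌋=2659; principal=62164-2659=59505; balance=345384-59505=285879
14. interest=⌊285879·77/10000⌋=2201; principal=62164-2201=59963; balance=285879-59963=225916
15. interest=⌊225916·77/10000⌋=1739; principal=62164-1739=60425; balance=225916-60425=165491
16. interest=⌊165491·77/10000⌋=1274; principal=62164-1274=60890; balance=165491-60890=104601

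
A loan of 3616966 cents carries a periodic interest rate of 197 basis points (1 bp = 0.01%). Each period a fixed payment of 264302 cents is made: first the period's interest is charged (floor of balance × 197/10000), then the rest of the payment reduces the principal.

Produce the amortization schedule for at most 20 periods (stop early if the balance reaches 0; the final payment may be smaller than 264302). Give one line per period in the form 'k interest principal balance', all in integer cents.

1. interest=⌊3616966·197/10000⌋=71254; principal=264302-71254=193048; balance=3616966-193048=3423918
2. interest=⌊3423918·197/10000⌋=67451; principal=264302-67451=196851; balance=3423918-196851=3227067
3. interest=⌊3227067·197/10000⌋=63573; principal=264302-63573=200729; balance=3227067-200729=3026338
4. interest=⌊3026338·197/10000⌋=59618; principal=264302-59618=204684; balance=3026338-204684=2821654
5. interest=⌊2821654·197/10000⌋=55586; principal=264302-55586=208716; balance=2821654-208716=2612938
6. interest=⌊2612938·197/10000⌋=51474; principal=264302-51474=212828; balance=2612938-212828=2400110
7. interest=⌊2400110·197/10000⌋=47282; principal=264302-47282=217020; balance=2400110-217020=2183090
8. interest=⌊2183090·197/10000⌋=43006; principal=264302-43006=221296; balance=2183090-221296=1961794
9. interest=⌊1961794·197/10000⌋=38647; principal=264302-38647=225655; balance=1961794-225655=1736139
10. interest=⌊1736139·197/10000⌋=34201; principal=264302-34201=230101; balance=1736139-230101=1506038
11. interest=⌊1506038·197/10000⌋=29668; principal=264302-29668=234634; balance=1506038-234634=1271404
12. interest=⌊1271404·197/10000⌋=25046; principal=264302-25046=239256; balance=1271404-239256=1032148
13. interest=⌊1032148·197/10000⌋=20333; principal=264302-20333=243969; balance=1032148-243969=788179
14. interest=⌊788179·197/10000⌋=15527; principal=264302-15527=248775; balance=788179-248775=539404
15. interest=⌊539404·197/10000⌋=10626; principal=264302-10626=253676; balance=539404-253676=285728
16. interest=⌊285728·197/10000⌋=5628; principal=264302-5628=258674; balance=285728-258674=27054
17. interest=⌊27054·197/10000⌋=532; principal=min(264302-532,27054)=27054; balance=27054-27054=0

1 71254 193048 3423918
2 67451 196851 3227067
3 63573 200729 3026338
4 59618 204684 2821654
5 55586 208716 2612938
6 51474 212828 2400110
7 47282 217020 2183090
8 43006 221296 1961794
9 38647 225655 1736139
10 34201 230101 1506038
11 29668 234634 1271404
12 25046 239256 1032148
13 20333 243969 788179
14 15527 248775 539404
15 10626 253676 285728
16 5628 258674 27054
17 532 27054 0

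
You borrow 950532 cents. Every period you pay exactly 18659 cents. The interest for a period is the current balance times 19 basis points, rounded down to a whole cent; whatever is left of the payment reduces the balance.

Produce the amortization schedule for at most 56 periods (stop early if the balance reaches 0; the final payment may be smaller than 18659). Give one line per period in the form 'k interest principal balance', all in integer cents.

1 1806 16853 933679
2 1773 16886 916793
3 1741 16918 899875
4 1709 16950 882925
5 1677 16982 865943
6 1645 17014 848929
7 1612 17047 831882
8 1580 17079 814803
9 1548 17111 797692
10 1515 17144 780548
11 1483 17176 763372
12 1450 17209 746163
13 1417 17242 728921
14 1384 17275 711646
15 1352 17307 694339
16 1319 17340 676999
17 1286 17373 659626
18 1253 17406 642220
19 1220 17439 624781
20 1187 17472 607309
21 1153 17506 589803
22 1120 17539 572264
23 1087 17572 554692
24 1053 17606 537086
25 1020 17639 519447
26 986 17673 501774
27 953 17706 484068
28 919 17740 466328
29 886 17773 448555
30 852 17807 430748
31 818 17841 412907
32 784 17875 395032
33 750 17909 377123
34 716 17943 359180
35 682 17977 341203
36 648 18011 323192
37 614 18045 305147
38 579 18080 287067
39 545 18114 268953
40 511 18148 250805
41 476 18183 232622
42 441 18218 214404
43 407 18252 196152
44 372 18287 177865
45 337 18322 159543
46 303 18356 141187
47 268 18391 122796
48 233 18426 104370
49 198 18461 85909
50 163 18496 67413
51 128 18531 48882
52 92 18567 30315
53 57 18602 11713
54 22 11713 0

1. interest=⌊950532·19/10000⌋=1806; principal=18659-1806=16853; balance=950532-16853=933679
2. interest=⌊933679·19/10000⌋=1773; principal=18659-1773=16886; balance=933679-16886=916793
3. interest=⌊916793·19/10000⌋=1741; principal=18659-1741=16918; balance=916793-16918=899875
4. interest=⌊899875·19/10000⌋=1709; principal=18659-1709=16950; balance=899875-16950=882925
5. interest=⌊882925·19/10000⌋=1677; principal=18659-1677=16982; balance=882925-16982=865943
6. interest=⌊865943·19/10000⌋=1645; principal=18659-1645=17014; balance=865943-17014=848929
7. interest=⌊848929·19/10000⌋=1612; principal=18659-1612=17047; balance=848929-17047=831882
8. interest=⌊831882·19/10000⌋=1580; principal=18659-1580=17079; balance=831882-17079=814803
9. interest=⌊814803·19/10000⌋=1548; principal=18659-1548=17111; balance=814803-17111=797692
10. interest=⌊797692·19/10000⌋=1515; principal=18659-1515=17144; balance=797692-17144=780548
11. interest=⌊780548·19/10000⌋=1483; principal=18659-1483=17176; balance=780548-17176=763372
12. interest=⌊763372·19/10000⌋=1450; principal=18659-1450=17209; balance=763372-17209=746163
13. interest=⌊746163·19/10000⌋=1417; principal=18659-1417=17242; balance=746163-17242=728921
14. interest=⌊728921·19/10000⌋=1384; principal=18659-1384=17275; balance=728921-17275=711646
15. interest=⌊711646·19/10000⌋=1352; principal=18659-1352=17307; balance=711646-17307=694339
16. interest=⌊694339·19/10000⌋=1319; principal=18659-1319=17340; balance=694339-17340=676999
17. interest=⌊676999·19/10000⌋=1286; principal=18659-1286=17373; balance=676999-17373=659626
18. interest=⌊659626·19/10000⌋=1253; principal=18659-1253=17406; balance=659626-17406=642220
19. interest=⌊642220·19/10000⌋=1220; principal=18659-1220=17439; balance=642220-17439=624781
20. interest=⌊624781·19/10000⌋=1187; principal=18659-1187=17472; balance=624781-17472=607309
21. interest=⌊607309·19/10000⌋=1153; principal=18659-1153=17506; balance=607309-17506=589803
22. interest=⌊589803·19/10000⌋=1120; principal=18659-1120=17539; balance=589803-17539=572264
23. interest=⌊572264·19/10000⌋=1087; principal=18659-1087=17572; balance=572264-17572=554692
24. interest=⌊554692·19/10000⌋=1053; principal=18659-1053=17606; balance=554692-17606=537086
25. interest=⌊537086·19/10000⌋=1020; principal=18659-1020=17639; balance=537086-17639=519447
26. interest=⌊519447·19/10000⌋=986; principal=18659-986=17673; balance=519447-17673=501774
27. interest=⌊501774·19/10000⌋=953; principal=18659-953=17706; balance=501774-17706=484068
28. interest=⌊484068·19/10000⌋=919; principal=18659-919=17740; balance=484068-17740=466328
29. interest=⌊466328·19/10000⌋=886; principal=18659-886=17773; balance=466328-17773=448555
30. interest=⌊448555·19/10000⌋=852; principal=18659-852=17807; balance=448555-17807=430748
31. interest=⌊430748·19/10000⌋=818; principal=18659-818=17841; balance=430748-17841=412907
32. interest=⌊412907·19/10000⌋=784; principal=18659-784=17875; balance=412907-17875=395032
33. interest=⌊395032·19/10000⌋=750; principal=18659-750=17909; balance=395032-17909=377123
34. interest=⌊377123·19/10000⌋=716; principal=18659-716=17943; balance=377123-17943=359180
35. interest=⌊359180·19/10000⌋=682; principal=18659-682=17977; balance=359180-17977=341203
36. interest=⌊341203·19/10000⌋=648; principal=18659-648=18011; balance=341203-18011=323192
37. interest=⌊323192·19/10000⌋=614; principal=18659-614=18045; balance=323192-18045=305147
38. interest=⌊305147·19/10000⌋=579; principal=18659-579=18080; balance=305147-18080=287067
39. interest=⌊287067·19/10000⌋=545; principal=18659-545=18114; balance=287067-18114=268953
40. interest=⌊268953·19/10000⌋=511; principal=18659-511=18148; balance=268953-18148=250805
41. interest=⌊250805·19/10000⌋=476; principal=18659-476=18183; balance=250805-18183=232622
42. interest=⌊232622·19/10000⌋=441; principal=18659-441=18218; balance=232622-18218=214404
43. interest=⌊214404·19/10000⌋=407; principal=18659-407=18252; balance=214404-18252=196152
44. interest=⌊196152·19/10000⌋=372; principal=18659-372=18287; balance=196152-18287=177865
45. interest=⌊177865·19/10000⌋=337; principal=18659-337=18322; balance=177865-18322=159543
46. interest=⌊159543·19/10000⌋=303; principal=18659-303=18356; balance=159543-18356=141187
47. interest=⌊141187·19/10000⌋=268; principal=18659-268=18391; balance=141187-18391=122796
48. interest=⌊122796·19/10000⌋=233; principal=18659-233=18426; balance=122796-18426=104370
49. interest=⌊104370·19/10000⌋=198; principal=18659-198=18461; balance=104370-18461=85909
50. interest=⌊85909·19/10000⌋=163; principal=18659-163=18496; balance=85909-18496=67413
51. interest=⌊67413·19/10000⌋=128; principal=18659-128=18531; balance=67413-18531=48882
52. interest=⌊48882·19/10000⌋=92; principal=18659-92=18567; balance=48882-18567=30315
53. interest=⌊30315·19/10000⌋=57; principal=18659-57=18602; balance=30315-18602=11713
54. interest=⌊11713·19/10000⌋=22; principal=min(18659-22,11713)=11713; balance=11713-11713=0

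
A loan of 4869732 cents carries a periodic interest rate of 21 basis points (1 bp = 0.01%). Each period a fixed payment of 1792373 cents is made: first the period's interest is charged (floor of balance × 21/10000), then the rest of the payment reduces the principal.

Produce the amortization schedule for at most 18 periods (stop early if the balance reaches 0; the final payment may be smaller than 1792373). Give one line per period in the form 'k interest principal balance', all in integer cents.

1. interest=⌊4869732·21/10000⌋=10226; principal=1792373-10226=1782147; balance=4869732-1782147=3087585
2. interest=⌊3087585·21/10000⌋=6483; principal=1792373-6483=1785890; balance=3087585-1785890=1301695
3. interest=⌊1301695·21/10000⌋=2733; principal=min(1792373-2733,1301695)=1301695; balance=1301695-1301695=0

1 10226 1782147 3087585
2 6483 1785890 1301695
3 2733 1301695 0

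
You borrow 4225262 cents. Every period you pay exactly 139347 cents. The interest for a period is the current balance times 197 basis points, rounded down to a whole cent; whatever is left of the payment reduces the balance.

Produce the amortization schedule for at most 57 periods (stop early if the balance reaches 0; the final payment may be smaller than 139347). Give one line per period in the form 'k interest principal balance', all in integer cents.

1 83237 56110 4169152
2 82132 57215 4111937
3 81005 58342 4053595
4 79855 59492 3994103
5 78683 60664 3933439
6 77488 61859 3871580
7 76270 63077 3808503
8 75027 64320 3744183
9 73760 65587 3678596
10 72468 66879 3611717
11 71150 68197 3543520
12 69807 69540 3473980
13 68437 70910 3403070
14 67040 72307 3330763
15 65616 73731 3257032
16 64163 75184 3181848
17 62682 76665 3105183
18 61172 78175 3027008
19 59632 79715 2947293
20 58061 81286 2866007
21 56460 82887 2783120
22 54827 84520 2698600
23 53162 86185 2612415
24 51464 87883 2524532
25 49733 89614 2434918
26 47967 91380 2343538
27 46167 93180 2250358
28 44332 95015 2155343
29 42460 96887 2058456
30 40551 98796 1959660
31 38605 100742 1858918
32 36620 102727 1756191
33 34596 104751 1651440
34 32533 106814 1544626
35 30429 108918 1435708
36 28283 111064 1324644
37 26095 113252 1211392
38 23864 115483 1095909
39 21589 117758 978151
40 19269 120078 858073
41 16904 122443 735630
42 14491 124856 610774
43 12032 127315 483459
44 9524 129823 353636
45 6966 132381 221255
46 4358 134989 86266
47 1699 86266 0

1. interest=⌊4225262·197/10000⌋=83237; principal=139347-83237=56110; balance=4225262-56110=4169152
2. interest=⌊4169152·197/10000⌋=82132; principal=139347-82132=57215; balance=4169152-57215=4111937
3. interest=⌊4111937·197/10000⌋=81005; principal=139347-81005=58342; balance=4111937-58342=4053595
4. interest=⌊4053595·197/10000⌋=79855; principal=139347-79855=59492; balance=4053595-59492=3994103
5. interest=⌊3994103·197/10000⌋=78683; principal=139347-78683=60664; balance=3994103-60664=3933439
6. interest=⌊3933439·197/10000⌋=77488; principal=139347-77488=61859; balance=3933439-61859=3871580
7. interest=⌊3871580·197/10000⌋=76270; principal=139347-76270=63077; balance=3871580-63077=3808503
8. interest=⌊3808503·197/10000⌋=75027; principal=139347-75027=64320; balance=3808503-64320=3744183
9. interest=⌊3744183·197/10000⌋=73760; principal=139347-73760=65587; balance=3744183-65587=3678596
10. interest=⌊3678596·197/10000⌋=72468; principal=139347-72468=66879; balance=3678596-66879=3611717
11. interest=⌊3611717·197/10000⌋=71150; principal=139347-71150=68197; balance=3611717-68197=3543520
12. interest=⌊3543520·197/10000⌋=69807; principal=139347-69807=69540; balance=3543520-69540=3473980
13. interest=⌊3473980·197/10000⌋=68437; principal=139347-68437=70910; balance=3473980-70910=3403070
14. interest=⌊3403070·197/10000⌋=67040; principal=139347-67040=72307; balance=3403070-72307=3330763
15. interest=⌊3330763·197/10000⌋=65616; principal=139347-65616=73731; balance=3330763-73731=3257032
16. interest=⌊3257032·197/10000⌋=64163; principal=139347-64163=75184; balance=3257032-75184=3181848
17. interest=⌊3181848·197/10000⌋=62682; principal=139347-62682=76665; balance=3181848-76665=3105183
18. interest=⌊3105183·197/10000⌋=61172; principal=139347-61172=78175; balance=3105183-78175=3027008
19. interest=⌊3027008·197/10000⌋=59632; principal=139347-59632=79715; balance=3027008-79715=2947293
20. interest=⌊2947293·197/10000⌋=58061; principal=139347-58061=81286; balance=2947293-81286=2866007
21. interest=⌊2866007·197/10000⌋=56460; principal=139347-56460=82887; balance=2866007-82887=2783120
22. interest=⌊2783120·197/10000⌋=54827; principal=139347-54827=84520; balance=2783120-84520=2698600
23. interest=⌊2698600·197/10000⌋=53162; principal=139347-53162=86185; balance=2698600-86185=2612415
24. interest=⌊2612415·197/10000⌋=51464; principal=139347-51464=87883; balance=2612415-87883=2524532
25. interest=⌊2524532·197/10000⌋=49733; principal=139347-49733=89614; balance=2524532-89614=2434918
26. interest=⌊2434918·197/10000⌋=47967; principal=139347-47967=91380; balance=2434918-91380=2343538
27. interest=⌊2343538·197/10000⌋=46167; principal=139347-46167=93180; balance=2343538-93180=2250358
28. interest=⌊2250358·197/10000⌋=44332; principal=139347-44332=95015; balance=2250358-95015=2155343
29. interest=⌊2155343·197/10000⌋=42460; principal=139347-42460=96887; balance=2155343-96887=2058456
30. interest=⌊2058456·197/10000⌋=40551; principal=139347-40551=98796; balance=2058456-98796=1959660
31. interest=⌊1959660·197/10000⌋=38605; principal=139347-38605=100742; balance=1959660-100742=1858918
32. interest=⌊1858918·197/10000⌋=36620; principal=139347-36620=102727; balance=1858918-102727=1756191
33. interest=⌊1756191·197/10000⌋=34596; principal=139347-34596=104751; balance=1756191-104751=1651440
34. interest=⌊1651440·197/10000⌋=32533; principal=139347-32533=106814; balance=1651440-106814=1544626
35. interest=⌊1544626·197/10000⌋=30429; principal=139347-30429=108918; balance=1544626-108918=1435708
36. interest=⌊1435708·197/10000⌋=28283; principal=139347-28283=111064; balance=1435708-111064=1324644
37. interest=⌊1324644·197/10000⌋=26095; principal=139347-26095=113252; balance=1324644-113252=1211392
38. interest=⌊1211392·197/10000⌋=23864; principal=139347-23864=115483; balance=1211392-115483=1095909
39. interest=⌊1095909·197/10000⌋=21589; principal=139347-21589=117758; balance=1095909-117758=978151
40. interest=⌊978151·197/10000⌋=19269; principal=139347-19269=120078; balance=978151-120078=858073
41. interest=⌊858073·197/10000⌋=16904; principal=139347-16904=122443; balance=858073-122443=735630
42. interest=⌊735630·197/10000⌋=14491; principal=139347-14491=124856; balance=735630-124856=610774
43. interest=⌊610774·197/10000⌋=12032; principal=139347-12032=127315; balance=610774-127315=483459
44. interest=⌊483459·197/10000⌋=9524; principal=139347-9524=129823; balance=483459-129823=353636
45. interest=⌊353636·197/10000⌋=6966; principal=139347-6966=132381; balance=353636-132381=221255
46. interest=⌊221255·197/10000⌋=4358; principal=139347-4358=134989; balance=221255-134989=86266
47. interest=⌊86266·197/10000⌋=1699; principal=min(139347-1699,86266)=86266; balance=86266-86266=0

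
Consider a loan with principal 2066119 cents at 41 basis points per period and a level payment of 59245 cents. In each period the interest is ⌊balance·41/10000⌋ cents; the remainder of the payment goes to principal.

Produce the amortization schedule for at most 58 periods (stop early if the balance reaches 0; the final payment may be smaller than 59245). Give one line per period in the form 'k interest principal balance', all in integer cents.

1 8471 50774 2015345
2 8262 50983 1964362
3 8053 51192 1913170
4 7843 51402 1861768
5 7633 51612 1810156
6 7421 51824 1758332
7 7209 52036 1706296
8 6995 52250 1654046
9 6781 52464 1601582
10 6566 52679 1548903
11 6350 52895 1496008
12 6133 53112 1442896
13 5915 53330 1389566
14 5697 53548 1336018
15 5477 53768 1282250
16 5257 53988 1228262
17 5035 54210 1174052
18 4813 54432 1119620
19 4590 54655 1064965
20 4366 54879 1010086
21 4141 55104 954982
22 3915 55330 899652
23 3688 55557 844095
24 3460 55785 788310
25 3232 56013 732297
26 3002 56243 676054
27 2771 56474 619580
28 2540 56705 562875
29 2307 56938 505937
30 2074 57171 448766
31 1839 57406 391360
32 1604 57641 333719
33 1368 57877 275842
34 1130 58115 217727
35 892 58353 159374
36 653 58592 100782
37 413 58832 41950
38 171 41950 0

1. interest=⌊2066119·41/10000⌋=8471; principal=59245-8471=50774; balance=2066119-50774=2015345
2. interest=⌊2015345·41/10000⌋=8262; principal=59245-8262=50983; balance=2015345-50983=1964362
3. interest=⌊1964362·41/10000⌋=8053; principal=59245-8053=51192; balance=1964362-51192=1913170
4. interest=⌊1913170·41/10000⌋=7843; principal=59245-7843=51402; balance=1913170-51402=1861768
5. interest=⌊1861768·41/10000⌋=7633; principal=59245-7633=51612; balance=1861768-51612=1810156
6. interest=⌊1810156·41/10000⌋=7421; principal=59245-7421=51824; balance=1810156-51824=1758332
7. interest=⌊1758332·41/10000⌋=7209; principal=59245-7209=52036; balance=1758332-52036=1706296
8. interest=⌊1706296·41/10000⌋=6995; principal=59245-6995=52250; balance=1706296-52250=1654046
9. interest=⌊1654046·41/10000⌋=6781; principal=59245-6781=52464; balance=1654046-52464=1601582
10. interest=⌊1601582·41/10000⌋=6566; principal=59245-6566=52679; balance=1601582-52679=1548903
11. interest=⌊1548903·41/10000⌋=6350; principal=59245-6350=52895; balance=1548903-52895=1496008
12. interest=⌊1496008·41/10000⌋=6133; principal=59245-6133=53112; balance=1496008-53112=1442896
13. interest=⌊1442896·41/10000⌋=5915; principal=59245-5915=53330; balance=1442896-53330=1389566
14. interest=⌊1389566·41/10000⌋=5697; principal=59245-5697=53548; balance=1389566-53548=1336018
15. interest=⌊1336018·41/10000⌋=5477; principal=59245-5477=53768; balance=1336018-53768=1282250
16. interest=⌊1282250·41/10000⌋=5257; principal=59245-5257=53988; balance=1282250-53988=1228262
17. interest=⌊1228262·41/10000⌋=5035; principal=59245-5035=54210; balance=1228262-54210=1174052
18. interest=⌊1174052·41/10000⌋=4813; principal=59245-4813=54432; balance=1174052-54432=1119620
19. interest=⌊1119620·41/10000⌋=4590; principal=59245-4590=54655; balance=1119620-54655=1064965
20. interest=⌊1064965·41/10000⌋=4366; principal=59245-4366=54879; balance=1064965-54879=1010086
21. interest=⌊1010086·41/10000⌋=4141; principal=59245-4141=55104; balance=1010086-55104=954982
22. interest=⌊954982·41/10000⌋=3915; principal=59245-3915=55330; balance=954982-55330=899652
23. interest=⌊899652·41/10000⌋=3688; principal=59245-3688=55557; balance=899652-55557=844095
24. interest=⌊844095·41/10000⌋=3460; principal=59245-3460=55785; balance=844095-55785=788310
25. interest=⌊788310·41/10000⌋=3232; principal=59245-3232=56013; balance=788310-56013=732297
26. interest=⌊732297·41/10000⌋=3002; principal=59245-3002=56243; balance=732297-56243=676054
27. interest=⌊676054·41/10000⌋=2771; principal=59245-2771=56474; balance=676054-56474=619580
28. interest=⌊619580·41/10000⌋=2540; principal=59245-2540=56705; balance=619580-56705=562875
29. interest=⌊562875·41/10000⌋=2307; principal=59245-2307=56938; balance=562875-56938=505937
30. interest=⌊505937·41/10000⌋=2074; principal=59245-2074=57171; balance=505937-57171=448766
31. interest=⌊448766·41/10000⌋=1839; principal=59245-1839=57406; balance=448766-57406=391360
32. interest=⌊391360·41/10000⌋=1604; principal=59245-1604=57641; balance=391360-57641=333719
33. interest=⌊333719·41/10000⌋=1368; principal=59245-1368=57877; balance=333719-57877=275842
34. interest=⌊275842·41/10000⌋=1130; principal=59245-1130=58115; balance=275842-58115=217727
35. interest=⌊217727·41/10000⌋=892; principal=59245-892=58353; balance=217727-58353=159374
36. interest=⌊159374·41/10000⌋=653; principal=59245-653=58592; balance=159374-58592=100782
37. interest=⌊100782·41/10000⌋=413; principal=59245-413=58832; balance=100782-58832=41950
38. interest=⌊41950·41/10000⌋=171; principal=min(59245-171,41950)=41950; balance=41950-41950=0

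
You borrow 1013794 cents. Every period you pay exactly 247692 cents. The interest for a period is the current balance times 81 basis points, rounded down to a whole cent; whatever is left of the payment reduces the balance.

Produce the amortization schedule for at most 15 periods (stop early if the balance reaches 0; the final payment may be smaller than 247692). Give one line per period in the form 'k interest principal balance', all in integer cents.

1. interest=⌊1013794·81/10000⌋=8211; principal=247692-8211=239481; balance=1013794-239481=774313
2. interest=⌊774313·81/10000⌋=6271; principal=247692-6271=241421; balance=774313-241421=532892
3. interest=⌊532892·81/10000⌋=4316; principal=247692-4316=243376; balance=532892-243376=289516
4. interest=⌊289516·81/10000⌋=2345; principal=247692-2345=245347; balance=289516-245347=44169
5. interest=⌊44169·81/10000⌋=357; principal=min(247692-357,44169)=44169; balance=44169-44169=0

1 8211 239481 774313
2 6271 241421 532892
3 4316 243376 289516
4 2345 245347 44169
5 357 44169 0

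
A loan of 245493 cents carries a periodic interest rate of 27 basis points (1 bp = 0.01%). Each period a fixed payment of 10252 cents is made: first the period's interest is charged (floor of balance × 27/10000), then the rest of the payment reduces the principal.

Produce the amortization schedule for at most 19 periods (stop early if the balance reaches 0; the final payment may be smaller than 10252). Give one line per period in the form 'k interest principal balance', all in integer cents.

1. interest=⌊245493·27/10000⌋=662; principal=10252-662=9590; balance=245493-9590=235903
2. interest=⌊235903·27/10000⌋=636; principal=10252-636=9616; balance=235903-9616=226287
3. interest=⌊226287·27/10000⌋=610; principal=10252-610=9642; balance=226287-9642=216645
4. interest=⌊216645·27/10000⌋=584; principal=10252-584=9668; balance=216645-9668=206977
5. interest=⌊206977·27/10000⌋=558; principal=10252-558=9694; balance=206977-9694=197283
6. interest=⌊197283·27/10000⌋=532; principal=10252-532=9720; balance=197283-9720=187563
7. interest=⌊187563·27/10000⌋=506; principal=10252-506=9746; balance=187563-9746=177817
8. interest=⌊177817·27/10000⌋=480; principal=10252-480=9772; balance=177817-9772=168045
9. interest=⌊168045·27/10000⌋=453; principal=10252-453=9799; balance=168045-9799=158246
10. interest=⌊158246·27/10000⌋=427; principal=10252-427=9825; balance=158246-9825=148421
11. interest=⌊148421·27/10000⌋=400; principal=10252-400=9852; balance=148421-9852=138569
12. interest=⌊138569·27/10000⌋=374; principal=10252-374=9878; balance=138569-9878=128691
13. interest=⌊128691·27/10000⌋=347; principal=10252-347=9905; balance=128691-9905=118786
14. interest=⌊118786·27/10000⌋=320; principal=10252-320=9932; balance=118786-9932=108854
15. interest=⌊108854·27/10000⌋=293; principal=10252-293=9959; balance=108854-9959=98895
16. interest=⌊98895·27/10000⌋=267; principal=10252-267=9985; balance=98895-9985=88910
17. interest=⌊88910·27/10000⌋=240; principal=10252-240=10012; balance=88910-10012=78898
18. interest=⌊78898·27/10000⌋=213; principal=10252-213=10039; balance=78898-10039=68859
19. interest=⌊68859·27/10000⌋=185; principal=10252-185=10067; balance=68859-10067=58792

1 662 9590 235903
2 636 9616 226287
3 610 9642 216645
4 584 9668 206977
5 558 9694 197283
6 532 9720 187563
7 506 9746 177817
8 480 9772 168045
9 453 9799 158246
10 427 9825 148421
11 400 9852 138569
12 374 9878 128691
13 347 9905 118786
14 320 9932 108854
15 293 9959 98895
16 267 9985 88910
17 240 10012 78898
18 213 10039 68859
19 185 10067 58792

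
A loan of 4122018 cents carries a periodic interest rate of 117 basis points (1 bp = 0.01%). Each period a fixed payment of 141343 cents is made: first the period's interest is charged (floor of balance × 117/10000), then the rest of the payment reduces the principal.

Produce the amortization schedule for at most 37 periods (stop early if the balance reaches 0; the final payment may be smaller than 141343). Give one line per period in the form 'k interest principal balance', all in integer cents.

1 48227 93116 4028902
2 47138 94205 3934697
3 46035 95308 3839389
4 44920 96423 3742966
5 43792 97551 3645415
6 42651 98692 3546723
7 41496 99847 3446876
8 40328 101015 3345861
9 39146 102197 3243664
10 37950 103393 3140271
11 36741 104602 3035669
12 35517 105826 2929843
13 34279 107064 2822779
14 33026 108317 2714462
15 31759 109584 2604878
16 30477 110866 2494012
17 29179 112164 2381848
18 27867 113476 2268372
19 26539 114804 2153568
20 25196 116147 2037421
21 23837 117506 1919915
22 22463 118880 1801035
23 21072 120271 1680764
24 19664 121679 1559085
25 18241 123102 1435983
26 16801 124542 1311441
27 15343 126000 1185441
28 13869 127474 1057967
29 12378 128965 929002
30 10869 130474 798528
31 9342 132001 666527
32 7798 133545 532982
33 6235 135108 397874
34 4655 136688 261186
35 3055 138288 122898
36 1437 122898 0

1. interest=⌊4122018·117/10000⌋=48227; principal=141343-48227=93116; balance=4122018-93116=4028902
2. interest=⌊4028902·117/10000⌋=47138; principal=141343-47138=94205; balance=4028902-94205=3934697
3. interest=⌊3934697·117/10000⌋=46035; principal=141343-46035=95308; balance=3934697-95308=3839389
4. interest=⌊3839389·117/10000⌋=44920; principal=141343-44920=96423; balance=3839389-96423=3742966
5. interest=⌊3742966·117/10000⌋=43792; principal=141343-43792=97551; balance=3742966-97551=3645415
6. interest=⌊3645415·117/10000⌋=42651; principal=141343-42651=98692; balance=3645415-98692=3546723
7. interest=⌊3546723·117/10000⌋=41496; principal=141343-41496=99847; balance=3546723-99847=3446876
8. interest=⌊3446876·117/10000⌋=40328; principal=141343-40328=101015; balance=3446876-101015=3345861
9. interest=⌊3345861·117/10000⌋=39146; principal=141343-39146=102197; balance=3345861-102197=3243664
10. interest=⌊3243664·117/10000⌋=37950; principal=141343-37950=103393; balance=3243664-103393=3140271
11. interest=⌊3140271·117/10000⌋=36741; principal=141343-36741=104602; balance=3140271-104602=3035669
12. interest=⌊3035669·117/10000⌋=35517; principal=141343-35517=105826; balance=3035669-105826=2929843
13. interest=⌊2929843·117/10000⌋=34279; principal=141343-34279=107064; balance=2929843-107064=2822779
14. interest=⌊2822779·117/10000⌋=33026; principal=141343-33026=108317; balance=2822779-108317=2714462
15. interest=⌊2714462·117/10000⌋=31759; principal=141343-31759=109584; balance=2714462-109584=2604878
16. interest=⌊2604878·117/10000⌋=30477; principal=141343-30477=110866; balance=2604878-110866=2494012
17. interest=⌊2494012·117/10000⌋=29179; principal=141343-29179=112164; balance=2494012-112164=2381848
18. interest=⌊2381848·117/10000⌋=27867; principal=141343-27867=113476; balance=2381848-113476=2268372
19. interest=⌊2268372·117/10000⌋=26539; principal=141343-26539=114804; balance=2268372-114804=2153568
20. interest=⌊2153568·117/10000⌋=25196; principal=141343-25196=116147; balance=2153568-116147=2037421
21. interest=⌊2037421·117/10000⌋=23837; principal=141343-23837=117506; balance=2037421-117506=1919915
22. interest=⌊1919915·117/10000⌋=22463; principal=141343-22463=118880; balance=1919915-118880=1801035
23. interest=⌊1801035·117/10000⌋=21072; principal=141343-21072=120271; balance=1801035-120271=1680764
24. interest=⌊1680764·117/10000⌋=19664; principal=141343-19664=121679; balance=1680764-121679=1559085
25. interest=⌊1559085·117/10000⌋=18241; principal=141343-18241=123102; balance=1559085-123102=1435983
26. interest=⌊1435983·117/10000⌋=16801; principal=141343-16801=124542; balance=1435983-124542=1311441
27. interest=⌊1311441·117/10000⌋=15343; principal=141343-15343=126000; balance=1311441-126000=1185441
28. interest=⌊1185441·117/10000⌋=13869; principal=141343-13869=127474; balance=1185441-127474=1057967
29. interest=⌊1057967·117/10000⌋=12378; principal=141343-12378=128965; balance=1057967-128965=929002
30. interest=⌊929002·117/10000⌋=10869; principal=141343-10869=130474; balance=929002-130474=798528
31. interest=⌊798528·117/10000⌋=9342; principal=141343-9342=132001; balance=798528-132001=666527
32. interest=⌊666527·117/10000⌋=7798; principal=141343-7798=133545; balance=666527-133545=532982
33. interest=⌊532982·117/10000⌋=6235; principal=141343-6235=135108; balance=532982-135108=397874
34. interest=⌊397874·117/10000⌋=4655; principal=141343-4655=136688; balance=397874-136688=261186
35. interest=⌊261186·117/10000⌋=3055; principal=141343-3055=138288; balance=261186-138288=122898
36. interest=⌊122898·117/10000⌋=1437; principal=min(141343-1437,122898)=122898; balance=122898-122898=0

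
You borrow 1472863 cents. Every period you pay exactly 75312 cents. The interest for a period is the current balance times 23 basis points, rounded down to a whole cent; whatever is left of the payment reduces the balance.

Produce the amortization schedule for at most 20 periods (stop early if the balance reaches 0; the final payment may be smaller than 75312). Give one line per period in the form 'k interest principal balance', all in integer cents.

1 3387 71925 1400938
2 3222 72090 1328848
3 3056 72256 1256592
4 2890 72422 1184170
5 2723 72589 1111581
6 2556 72756 1038825
7 2389 72923 965902
8 2221 73091 892811
9 2053 73259 819552
10 1884 73428 746124
11 1716 73596 672528
12 1546 73766 598762
13 1377 73935 524827
14 1207 74105 450722
15 1036 74276 376446
16 865 74447 301999
17 694 74618 227381
18 522 74790 152591
19 350 74962 77629
20 178 75134 2495

1. interest=⌊1472863·23/10000⌋=3387; principal=75312-3387=71925; balance=1472863-71925=1400938
2. interest=⌊1400938·23/10000⌋=3222; principal=75312-3222=72090; balance=1400938-72090=1328848
3. interest=⌊1328848·23/10000⌋=3056; principal=75312-3056=72256; balance=1328848-72256=1256592
4. interest=⌊1256592·23/10000⌋=2890; principal=75312-2890=72422; balance=1256592-72422=1184170
5. interest=⌊1184170·23/10000⌋=2723; principal=75312-2723=72589; balance=1184170-72589=1111581
6. interest=⌊1111581·23/10000⌋=2556; principal=75312-2556=72756; balance=1111581-72756=1038825
7. interest=⌊1038825·23/10000⌋=2389; principal=75312-2389=72923; balance=1038825-72923=965902
8. interest=⌊965902·23/10000⌋=2221; principal=75312-2221=73091; balance=965902-73091=892811
9. interest=⌊892811·23/10000⌋=2053; principal=75312-2053=73259; balance=892811-73259=819552
10. interest=⌊819552·23/10000⌋=1884; principal=75312-1884=73428; balance=819552-73428=746124
11. interest=⌊746124·23/10000⌋=1716; principal=75312-1716=73596; balance=746124-73596=672528
12. interest=⌊672528·23/10000⌋=1546; principal=75312-1546=73766; balance=672528-73766=598762
13. interest=⌊598762·23/10000⌋=1377; principal=75312-1377=73935; balance=598762-73935=524827
14. interest=⌊524827·23/10000⌋=1207; principal=75312-1207=74105; balance=524827-74105=450722
15. interest=⌊450722·23/10000⌋=1036; principal=75312-1036=74276; balance=450722-74276=376446
16. interest=⌊376446·23/10000⌋=865; principal=75312-865=74447; balance=376446-74447=301999
17. interest=⌊301999·23/10000⌋=694; principal=75312-694=74618; balance=301999-74618=227381
18. interest=⌊227381·23/10000⌋=522; principal=75312-522=74790; balance=227381-74790=152591
19. interest=⌊152591·23/10000⌋=350; principal=75312-350=74962; balance=152591-74962=77629
20. interest=⌊77629·23/10000⌋=178; principal=75312-178=75134; balance=77629-75134=2495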